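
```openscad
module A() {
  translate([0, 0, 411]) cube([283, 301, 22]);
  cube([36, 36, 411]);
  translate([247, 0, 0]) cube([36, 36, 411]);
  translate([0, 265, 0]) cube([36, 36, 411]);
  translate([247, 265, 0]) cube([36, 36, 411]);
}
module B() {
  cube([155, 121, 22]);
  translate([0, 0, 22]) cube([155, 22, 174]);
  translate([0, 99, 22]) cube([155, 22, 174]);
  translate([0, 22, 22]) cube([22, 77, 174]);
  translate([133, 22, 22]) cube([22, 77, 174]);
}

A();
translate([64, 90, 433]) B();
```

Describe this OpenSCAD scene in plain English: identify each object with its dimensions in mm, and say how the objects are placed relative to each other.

A is a four-legged stool. The seat is 283×301 mm, 22 mm thick, top at z = 433 mm. It stands on four square legs, each 36×36 mm in cross-section, from z = 0 to the seat underside, each flush with a corner of the seat.

B is an open storage box with external size 155×121×196 mm and wall thickness 22 mm (the base is also 22 mm thick). The base covers the whole footprint; the four walls stand on the base, with the y-facing walls full-width and the x-facing walls fitting between their inner faces.

The open box is on top of the stool, centred.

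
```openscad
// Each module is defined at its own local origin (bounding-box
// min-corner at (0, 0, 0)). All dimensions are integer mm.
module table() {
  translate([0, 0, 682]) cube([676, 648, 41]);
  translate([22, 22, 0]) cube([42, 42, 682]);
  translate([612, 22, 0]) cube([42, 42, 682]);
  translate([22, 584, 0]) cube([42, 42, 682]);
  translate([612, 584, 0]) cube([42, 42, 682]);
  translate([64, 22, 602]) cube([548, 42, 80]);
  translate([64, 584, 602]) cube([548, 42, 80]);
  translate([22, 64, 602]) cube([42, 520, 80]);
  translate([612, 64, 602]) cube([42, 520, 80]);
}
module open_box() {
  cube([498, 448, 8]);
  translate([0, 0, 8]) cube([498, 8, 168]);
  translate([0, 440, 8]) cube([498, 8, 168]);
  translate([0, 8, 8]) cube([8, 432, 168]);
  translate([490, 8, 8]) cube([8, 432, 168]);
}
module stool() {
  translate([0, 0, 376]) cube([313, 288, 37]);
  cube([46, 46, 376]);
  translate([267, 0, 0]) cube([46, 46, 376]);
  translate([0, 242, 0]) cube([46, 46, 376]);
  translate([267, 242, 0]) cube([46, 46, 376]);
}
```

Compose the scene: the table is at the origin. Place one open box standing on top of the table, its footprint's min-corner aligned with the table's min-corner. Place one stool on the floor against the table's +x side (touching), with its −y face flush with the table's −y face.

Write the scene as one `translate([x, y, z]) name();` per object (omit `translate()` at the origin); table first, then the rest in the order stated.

table();
translate([0, 0, 723]) open_box();
translate([676, 0, 0]) stool();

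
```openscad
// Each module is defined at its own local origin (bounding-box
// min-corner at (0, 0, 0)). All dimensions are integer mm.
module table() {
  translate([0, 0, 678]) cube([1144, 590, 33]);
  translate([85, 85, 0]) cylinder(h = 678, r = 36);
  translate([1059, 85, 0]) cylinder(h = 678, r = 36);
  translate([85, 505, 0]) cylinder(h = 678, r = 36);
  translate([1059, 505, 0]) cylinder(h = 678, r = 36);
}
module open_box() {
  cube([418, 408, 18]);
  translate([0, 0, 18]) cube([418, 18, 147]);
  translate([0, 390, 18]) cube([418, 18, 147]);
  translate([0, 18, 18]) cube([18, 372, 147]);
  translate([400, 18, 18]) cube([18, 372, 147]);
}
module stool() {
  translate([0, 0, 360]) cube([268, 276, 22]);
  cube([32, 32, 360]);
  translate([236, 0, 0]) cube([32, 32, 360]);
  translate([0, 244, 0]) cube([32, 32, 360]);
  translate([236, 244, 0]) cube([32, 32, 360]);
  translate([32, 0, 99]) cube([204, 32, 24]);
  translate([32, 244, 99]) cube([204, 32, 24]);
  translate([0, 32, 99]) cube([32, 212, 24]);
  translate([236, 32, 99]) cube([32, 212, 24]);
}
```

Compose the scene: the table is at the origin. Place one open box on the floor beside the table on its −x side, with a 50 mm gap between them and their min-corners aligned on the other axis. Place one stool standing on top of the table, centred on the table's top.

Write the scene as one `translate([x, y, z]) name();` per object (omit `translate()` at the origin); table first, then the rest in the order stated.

table();
translate([-468, 0, 0]) open_box();
translate([438, 157, 711]) stool();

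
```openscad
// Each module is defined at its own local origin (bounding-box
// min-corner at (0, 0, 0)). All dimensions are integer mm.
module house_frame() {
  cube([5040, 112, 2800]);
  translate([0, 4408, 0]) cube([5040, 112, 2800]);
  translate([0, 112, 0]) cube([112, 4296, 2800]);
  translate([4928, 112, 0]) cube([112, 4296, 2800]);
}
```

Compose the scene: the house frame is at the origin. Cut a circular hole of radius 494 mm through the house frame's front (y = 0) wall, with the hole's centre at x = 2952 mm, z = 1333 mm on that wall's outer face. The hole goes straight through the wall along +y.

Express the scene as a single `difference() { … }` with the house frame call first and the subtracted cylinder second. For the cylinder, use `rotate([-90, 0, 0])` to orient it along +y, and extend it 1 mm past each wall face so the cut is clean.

difference() {
  house_frame();
  translate([2952, -1, 1333]) rotate([-90, 0, 0]) cylinder(h = 114, r = 494);
}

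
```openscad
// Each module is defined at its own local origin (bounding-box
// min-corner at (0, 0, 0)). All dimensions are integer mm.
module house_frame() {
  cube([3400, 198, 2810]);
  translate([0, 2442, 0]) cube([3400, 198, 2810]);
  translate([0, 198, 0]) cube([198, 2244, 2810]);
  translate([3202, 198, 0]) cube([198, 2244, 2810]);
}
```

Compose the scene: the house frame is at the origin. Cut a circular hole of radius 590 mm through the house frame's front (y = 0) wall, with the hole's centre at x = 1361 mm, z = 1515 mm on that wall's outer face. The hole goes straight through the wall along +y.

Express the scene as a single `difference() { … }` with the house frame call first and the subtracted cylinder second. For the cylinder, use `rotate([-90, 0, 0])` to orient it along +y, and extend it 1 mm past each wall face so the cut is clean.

difference() {
  house_frame();
  translate([1361, -1, 1515]) rotate([-90, 0, 0]) cylinder(h = 200, r = 590);
}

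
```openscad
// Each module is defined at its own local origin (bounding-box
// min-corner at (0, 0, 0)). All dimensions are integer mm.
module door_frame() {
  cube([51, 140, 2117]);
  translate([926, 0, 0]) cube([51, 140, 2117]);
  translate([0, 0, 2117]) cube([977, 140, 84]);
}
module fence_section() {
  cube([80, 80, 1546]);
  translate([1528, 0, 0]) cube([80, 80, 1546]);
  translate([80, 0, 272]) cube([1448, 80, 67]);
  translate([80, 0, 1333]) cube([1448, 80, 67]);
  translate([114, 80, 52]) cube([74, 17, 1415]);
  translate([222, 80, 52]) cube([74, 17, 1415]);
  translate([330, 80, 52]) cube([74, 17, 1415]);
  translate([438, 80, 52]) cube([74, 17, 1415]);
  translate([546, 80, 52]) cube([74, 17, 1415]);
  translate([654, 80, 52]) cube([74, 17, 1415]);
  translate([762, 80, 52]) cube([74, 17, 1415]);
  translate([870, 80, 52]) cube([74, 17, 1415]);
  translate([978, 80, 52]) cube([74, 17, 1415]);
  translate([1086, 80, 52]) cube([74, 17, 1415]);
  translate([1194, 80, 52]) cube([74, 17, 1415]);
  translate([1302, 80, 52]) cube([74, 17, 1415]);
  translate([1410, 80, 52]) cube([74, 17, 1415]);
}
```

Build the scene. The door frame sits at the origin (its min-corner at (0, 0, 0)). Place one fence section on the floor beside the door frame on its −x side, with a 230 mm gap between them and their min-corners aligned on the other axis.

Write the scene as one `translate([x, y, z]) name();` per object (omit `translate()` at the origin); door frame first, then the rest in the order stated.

door_frame();
translate([-1838, 0, 0]) fence_section();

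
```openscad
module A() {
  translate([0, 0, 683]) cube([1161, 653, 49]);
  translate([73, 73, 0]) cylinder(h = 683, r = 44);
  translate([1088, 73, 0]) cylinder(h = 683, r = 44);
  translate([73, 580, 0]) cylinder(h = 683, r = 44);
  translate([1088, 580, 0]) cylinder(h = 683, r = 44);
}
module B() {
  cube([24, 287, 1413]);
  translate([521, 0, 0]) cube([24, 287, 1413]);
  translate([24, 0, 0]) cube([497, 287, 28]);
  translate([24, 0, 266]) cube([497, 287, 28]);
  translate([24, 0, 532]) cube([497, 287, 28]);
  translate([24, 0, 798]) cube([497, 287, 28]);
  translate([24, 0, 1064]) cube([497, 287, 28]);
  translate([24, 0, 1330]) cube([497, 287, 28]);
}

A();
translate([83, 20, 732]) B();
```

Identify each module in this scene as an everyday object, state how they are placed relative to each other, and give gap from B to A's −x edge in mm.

A is a table. B is a bookshelf. The bookshelf is on top of the table. The gap from the bookshelf to the table's −x edge is 83 mm.

The bookshelf's min-x is at 83; the table's min-x is 0; gap = 83 mm.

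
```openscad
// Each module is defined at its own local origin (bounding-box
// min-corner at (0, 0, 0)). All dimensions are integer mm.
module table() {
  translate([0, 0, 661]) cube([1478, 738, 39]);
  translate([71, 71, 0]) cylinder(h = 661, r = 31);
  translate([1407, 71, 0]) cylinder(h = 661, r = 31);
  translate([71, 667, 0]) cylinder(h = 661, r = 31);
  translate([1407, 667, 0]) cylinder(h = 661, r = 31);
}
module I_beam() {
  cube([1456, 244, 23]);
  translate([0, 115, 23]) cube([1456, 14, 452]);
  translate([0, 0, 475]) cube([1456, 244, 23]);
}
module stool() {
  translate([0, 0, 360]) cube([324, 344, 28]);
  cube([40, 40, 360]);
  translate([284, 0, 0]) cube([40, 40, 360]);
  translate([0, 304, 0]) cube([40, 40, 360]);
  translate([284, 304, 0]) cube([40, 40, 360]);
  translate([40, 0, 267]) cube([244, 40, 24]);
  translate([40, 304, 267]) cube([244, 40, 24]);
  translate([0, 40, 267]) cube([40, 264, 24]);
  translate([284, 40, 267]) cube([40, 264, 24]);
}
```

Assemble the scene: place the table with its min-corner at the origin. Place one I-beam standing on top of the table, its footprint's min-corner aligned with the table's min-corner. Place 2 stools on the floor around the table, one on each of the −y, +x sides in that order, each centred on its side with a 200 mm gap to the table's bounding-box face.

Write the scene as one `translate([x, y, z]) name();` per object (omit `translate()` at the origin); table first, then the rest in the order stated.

table();
translate([0, 0, 700]) I_beam();
translate([577, -544, 0]) stool();
translate([1678, 197, 0]) stool();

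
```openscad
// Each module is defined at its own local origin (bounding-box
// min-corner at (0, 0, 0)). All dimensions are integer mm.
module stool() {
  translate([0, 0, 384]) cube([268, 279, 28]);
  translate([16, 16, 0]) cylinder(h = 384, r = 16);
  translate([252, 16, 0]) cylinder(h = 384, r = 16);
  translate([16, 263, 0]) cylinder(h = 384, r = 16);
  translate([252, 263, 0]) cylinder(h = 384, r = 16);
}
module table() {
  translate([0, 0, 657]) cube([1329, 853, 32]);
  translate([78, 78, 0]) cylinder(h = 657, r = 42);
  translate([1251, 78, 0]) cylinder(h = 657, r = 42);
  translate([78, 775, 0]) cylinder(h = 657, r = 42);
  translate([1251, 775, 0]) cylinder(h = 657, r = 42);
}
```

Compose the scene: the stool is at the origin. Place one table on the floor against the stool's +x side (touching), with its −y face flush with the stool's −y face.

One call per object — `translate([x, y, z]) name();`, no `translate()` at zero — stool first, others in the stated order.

stool();
translate([268, 0, 0]) table();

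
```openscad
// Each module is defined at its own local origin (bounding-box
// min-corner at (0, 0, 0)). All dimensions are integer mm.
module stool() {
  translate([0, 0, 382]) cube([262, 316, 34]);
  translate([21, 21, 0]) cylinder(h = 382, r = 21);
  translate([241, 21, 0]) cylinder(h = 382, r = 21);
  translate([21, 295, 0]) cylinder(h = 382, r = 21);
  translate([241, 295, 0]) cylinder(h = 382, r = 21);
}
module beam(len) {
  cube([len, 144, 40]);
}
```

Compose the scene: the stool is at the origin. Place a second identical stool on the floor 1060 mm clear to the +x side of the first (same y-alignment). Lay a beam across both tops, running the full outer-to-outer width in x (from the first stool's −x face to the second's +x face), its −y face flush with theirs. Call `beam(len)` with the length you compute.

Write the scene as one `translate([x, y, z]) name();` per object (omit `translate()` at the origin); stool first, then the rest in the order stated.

stool();
translate([1322, 0, 0]) stool();
translate([0, 0, 416]) beam(1584);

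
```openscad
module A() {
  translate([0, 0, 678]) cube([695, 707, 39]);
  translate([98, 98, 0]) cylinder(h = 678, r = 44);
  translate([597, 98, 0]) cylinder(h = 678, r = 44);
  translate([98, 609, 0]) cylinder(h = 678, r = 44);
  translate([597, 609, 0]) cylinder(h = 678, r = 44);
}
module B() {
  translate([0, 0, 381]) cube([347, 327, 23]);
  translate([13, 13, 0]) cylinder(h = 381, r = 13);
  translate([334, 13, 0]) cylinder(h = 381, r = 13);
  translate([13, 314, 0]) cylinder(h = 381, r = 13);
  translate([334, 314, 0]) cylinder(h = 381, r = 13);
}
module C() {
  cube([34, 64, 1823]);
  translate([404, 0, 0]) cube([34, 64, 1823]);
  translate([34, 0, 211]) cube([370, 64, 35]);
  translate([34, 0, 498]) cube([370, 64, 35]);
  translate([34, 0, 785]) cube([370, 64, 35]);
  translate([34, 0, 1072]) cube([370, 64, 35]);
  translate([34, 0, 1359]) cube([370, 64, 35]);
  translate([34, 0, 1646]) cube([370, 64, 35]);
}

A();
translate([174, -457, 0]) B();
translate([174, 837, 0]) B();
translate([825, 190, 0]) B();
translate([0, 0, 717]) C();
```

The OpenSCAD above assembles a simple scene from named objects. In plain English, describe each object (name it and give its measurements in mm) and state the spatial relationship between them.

A is a table with a 695×707 mm rectangular top, 39 mm thick, top surface at z = 717 mm, supported by four round legs of 88 mm diameter, each leg's bounding box inset 54 mm from the nearest pair of top edges, running from the floor.

B is a simple wooden stool: a rectangular seat 347 mm (x) by 327 mm (y), 23 mm thick, top face at z = 404 mm, on four round legs, each 26 mm in diameter. The legs rest on z = 0, each leg's axis is inset half a diameter from the nearest pair of seat edges (so the leg's bounding box is flush with the corner).

C is a straight ladder. Two 34×64 mm vertical rails, 1823 mm tall, stand 438 mm apart (outside-to-outside) with their front faces coplanar on the −y side. 6 rungs, each 64 mm deep and 35 mm tall, span between the inner faces of the rails, front faces flush with the rails. The lowest rung's underside is at z = 211 mm and rungs are spaced 287 mm apart (underside to underside).

Three stools sit around the table at the −y, +y, +x sides. The ladder is on top of the table.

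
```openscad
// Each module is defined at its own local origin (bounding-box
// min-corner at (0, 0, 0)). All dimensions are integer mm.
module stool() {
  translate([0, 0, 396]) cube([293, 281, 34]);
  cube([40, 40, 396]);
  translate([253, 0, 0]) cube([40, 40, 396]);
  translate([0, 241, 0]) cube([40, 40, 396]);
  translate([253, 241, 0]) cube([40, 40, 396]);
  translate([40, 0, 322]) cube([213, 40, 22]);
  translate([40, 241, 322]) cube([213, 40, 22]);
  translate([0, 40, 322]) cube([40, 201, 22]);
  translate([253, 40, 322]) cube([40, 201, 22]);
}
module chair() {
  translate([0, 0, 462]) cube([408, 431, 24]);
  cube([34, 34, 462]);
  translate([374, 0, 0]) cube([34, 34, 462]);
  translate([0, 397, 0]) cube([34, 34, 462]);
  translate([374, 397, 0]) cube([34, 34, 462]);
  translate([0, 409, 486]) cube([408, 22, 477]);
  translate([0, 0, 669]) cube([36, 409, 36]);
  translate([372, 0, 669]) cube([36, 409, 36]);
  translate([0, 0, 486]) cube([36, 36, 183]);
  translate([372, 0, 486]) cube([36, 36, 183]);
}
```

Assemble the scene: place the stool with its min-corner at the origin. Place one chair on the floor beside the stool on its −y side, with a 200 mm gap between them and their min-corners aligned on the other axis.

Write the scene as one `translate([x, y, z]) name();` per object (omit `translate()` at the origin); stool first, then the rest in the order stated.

stool();
translate([0, -631, 0]) chair();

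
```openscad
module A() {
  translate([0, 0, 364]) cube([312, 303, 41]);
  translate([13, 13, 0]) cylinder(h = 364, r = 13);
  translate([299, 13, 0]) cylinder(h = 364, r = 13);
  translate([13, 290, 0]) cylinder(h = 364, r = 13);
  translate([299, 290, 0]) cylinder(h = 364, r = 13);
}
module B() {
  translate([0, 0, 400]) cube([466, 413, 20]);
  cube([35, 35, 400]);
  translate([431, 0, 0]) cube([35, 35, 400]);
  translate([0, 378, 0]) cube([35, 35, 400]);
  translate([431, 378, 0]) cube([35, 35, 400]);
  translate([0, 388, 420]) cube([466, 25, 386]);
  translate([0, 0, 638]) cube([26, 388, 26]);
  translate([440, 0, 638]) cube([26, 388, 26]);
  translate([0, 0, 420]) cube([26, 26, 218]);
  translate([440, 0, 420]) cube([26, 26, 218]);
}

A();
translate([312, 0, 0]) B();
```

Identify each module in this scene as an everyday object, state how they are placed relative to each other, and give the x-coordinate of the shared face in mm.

A is a stool. B is a chair. The chair is against the stool's +x side, with their −y faces flush. The x-coordinate of the shared face is 312 mm.

The stool's +x face and the chair's −x face are both at x = 312 mm.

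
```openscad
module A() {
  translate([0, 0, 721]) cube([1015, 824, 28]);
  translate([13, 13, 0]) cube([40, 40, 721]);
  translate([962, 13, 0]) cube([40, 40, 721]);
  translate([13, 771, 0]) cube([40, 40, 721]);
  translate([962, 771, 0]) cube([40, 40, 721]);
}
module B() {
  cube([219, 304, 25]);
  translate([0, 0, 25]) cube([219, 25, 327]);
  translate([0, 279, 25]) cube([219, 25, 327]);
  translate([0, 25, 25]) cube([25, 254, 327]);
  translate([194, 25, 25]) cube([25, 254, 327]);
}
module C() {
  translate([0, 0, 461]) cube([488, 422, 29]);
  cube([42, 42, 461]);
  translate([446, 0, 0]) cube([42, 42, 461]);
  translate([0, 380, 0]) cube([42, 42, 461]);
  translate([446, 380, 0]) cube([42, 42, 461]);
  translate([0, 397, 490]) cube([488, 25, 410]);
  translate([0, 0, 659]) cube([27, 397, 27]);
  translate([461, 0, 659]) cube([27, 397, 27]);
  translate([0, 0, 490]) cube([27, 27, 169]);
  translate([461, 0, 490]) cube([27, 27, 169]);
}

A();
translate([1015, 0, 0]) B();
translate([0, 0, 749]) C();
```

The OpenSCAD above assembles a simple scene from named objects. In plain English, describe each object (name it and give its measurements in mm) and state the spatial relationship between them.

A is a rectangular dining table. The top is 1015×824×28 mm with its upper surface at z = 749 mm. It stands on four 40×40 mm square legs, each inset 13 mm from the nearest pair of top edges, running from the floor to the underside of the top.

B is an open-topped rectangular box: outside dimensions 219×304×352 mm, with a uniform wall and base thickness of 25 mm. The base is a full 219×304 slab on the floor; four walls sit on top of the base. The front and back walls (the −y and +y sides) span the full width; the two side walls fit between them.

C is a chair. The seat is a 488×422×29 mm slab with its top at z = 490 mm, on four 42×42 mm corner legs (flush with the seat edges, standing on z = 0). A flat backrest 25 mm thick, 410 mm tall, spans the full seat width and rises from the seat top along its +y edge, rear face flush with the rear of the seat. Two armrests of 27×27 mm section run along each side from the seat's front edge to the front of the backrest, top faces 196 mm above the seat top and outer faces flush with the seat's x-edges; a 27×27 mm post under the front of each armrest stands on the seat at the front corner.

The open box is against the table's +x side, with their −y faces flush. The chair is on top of the table.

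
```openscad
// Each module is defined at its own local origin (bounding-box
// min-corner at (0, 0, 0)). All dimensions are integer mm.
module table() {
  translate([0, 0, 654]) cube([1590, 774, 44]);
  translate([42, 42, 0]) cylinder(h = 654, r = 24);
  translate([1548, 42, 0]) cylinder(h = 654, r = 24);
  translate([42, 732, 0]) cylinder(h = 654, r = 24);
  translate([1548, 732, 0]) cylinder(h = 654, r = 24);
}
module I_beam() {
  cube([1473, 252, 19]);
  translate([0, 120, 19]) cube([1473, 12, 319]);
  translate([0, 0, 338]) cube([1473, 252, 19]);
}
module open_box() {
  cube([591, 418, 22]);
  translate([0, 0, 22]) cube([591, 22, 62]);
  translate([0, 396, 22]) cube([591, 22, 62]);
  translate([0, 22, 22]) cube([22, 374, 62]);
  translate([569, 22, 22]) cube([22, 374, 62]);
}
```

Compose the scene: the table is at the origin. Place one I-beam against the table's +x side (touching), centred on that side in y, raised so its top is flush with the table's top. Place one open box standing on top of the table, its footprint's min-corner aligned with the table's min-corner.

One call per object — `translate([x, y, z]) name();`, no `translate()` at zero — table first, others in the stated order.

table();
translate([1590, 261, 341]) I_beam();
translate([0, 0, 698]) open_box();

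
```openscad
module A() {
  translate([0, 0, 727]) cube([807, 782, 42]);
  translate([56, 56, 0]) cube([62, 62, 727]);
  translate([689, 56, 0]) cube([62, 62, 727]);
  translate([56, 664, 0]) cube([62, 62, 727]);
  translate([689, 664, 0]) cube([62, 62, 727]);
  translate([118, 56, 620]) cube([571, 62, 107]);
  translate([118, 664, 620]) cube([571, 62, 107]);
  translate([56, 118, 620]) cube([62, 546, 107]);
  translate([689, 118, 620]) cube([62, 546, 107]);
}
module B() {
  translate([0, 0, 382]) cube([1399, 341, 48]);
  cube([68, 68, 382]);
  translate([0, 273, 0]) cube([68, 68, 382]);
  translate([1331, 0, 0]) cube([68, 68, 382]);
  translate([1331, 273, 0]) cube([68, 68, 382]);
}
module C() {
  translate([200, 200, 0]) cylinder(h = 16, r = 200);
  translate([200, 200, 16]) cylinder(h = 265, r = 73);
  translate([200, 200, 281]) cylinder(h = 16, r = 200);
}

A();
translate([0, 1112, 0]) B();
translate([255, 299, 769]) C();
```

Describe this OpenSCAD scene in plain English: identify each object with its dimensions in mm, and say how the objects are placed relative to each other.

A is a rectangular dining table. The top is 807×782×42 mm with its upper surface at z = 769 mm. It stands on four 62×62 mm square legs, each inset 56 mm from the nearest pair of top edges, running from the floor to the underside of the top. Four apron rails, 62 mm thick and 107 mm tall, run between adjacent legs with their top edges flush with the underside of the top and their outer faces flush with the legs' outer faces.

B is a long wooden bench with a 1399 mm (x) × 341 mm (y) seat, 48 mm thick, its top surface 430 mm above the floor. Four 68 mm square legs at the seat corners, flush with the edges, run from z = 0 to the seat underside.

C is a spool: two coaxial disc flanges of radius 200 mm and thickness 16 mm, joined by a core cylinder of radius 73 mm and height 265 mm. The lower flange rests on z = 0 and the three cylinders share a vertical axis.

The bench is on the floor beside the table on its +y side. The spool is on top of the table.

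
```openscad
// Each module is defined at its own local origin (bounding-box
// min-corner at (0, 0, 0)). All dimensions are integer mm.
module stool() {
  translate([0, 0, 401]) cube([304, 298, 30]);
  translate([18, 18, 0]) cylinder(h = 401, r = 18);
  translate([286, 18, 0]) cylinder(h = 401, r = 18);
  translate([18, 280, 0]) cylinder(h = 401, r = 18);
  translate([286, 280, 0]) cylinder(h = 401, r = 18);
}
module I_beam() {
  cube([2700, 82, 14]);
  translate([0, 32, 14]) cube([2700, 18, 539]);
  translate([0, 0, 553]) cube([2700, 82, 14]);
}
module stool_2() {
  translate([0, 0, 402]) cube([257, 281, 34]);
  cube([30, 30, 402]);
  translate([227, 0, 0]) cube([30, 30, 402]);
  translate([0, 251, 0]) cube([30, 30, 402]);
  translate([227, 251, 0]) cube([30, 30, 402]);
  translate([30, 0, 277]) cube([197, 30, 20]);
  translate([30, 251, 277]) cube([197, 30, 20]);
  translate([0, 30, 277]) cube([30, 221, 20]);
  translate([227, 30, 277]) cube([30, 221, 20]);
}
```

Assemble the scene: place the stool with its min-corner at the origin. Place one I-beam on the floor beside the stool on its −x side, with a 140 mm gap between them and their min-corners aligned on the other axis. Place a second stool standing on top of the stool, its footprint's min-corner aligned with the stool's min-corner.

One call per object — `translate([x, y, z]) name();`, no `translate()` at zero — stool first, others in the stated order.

stool();
translate([-2840, 0, 0]) I_beam();
translate([0, 0, 431]) stool_2();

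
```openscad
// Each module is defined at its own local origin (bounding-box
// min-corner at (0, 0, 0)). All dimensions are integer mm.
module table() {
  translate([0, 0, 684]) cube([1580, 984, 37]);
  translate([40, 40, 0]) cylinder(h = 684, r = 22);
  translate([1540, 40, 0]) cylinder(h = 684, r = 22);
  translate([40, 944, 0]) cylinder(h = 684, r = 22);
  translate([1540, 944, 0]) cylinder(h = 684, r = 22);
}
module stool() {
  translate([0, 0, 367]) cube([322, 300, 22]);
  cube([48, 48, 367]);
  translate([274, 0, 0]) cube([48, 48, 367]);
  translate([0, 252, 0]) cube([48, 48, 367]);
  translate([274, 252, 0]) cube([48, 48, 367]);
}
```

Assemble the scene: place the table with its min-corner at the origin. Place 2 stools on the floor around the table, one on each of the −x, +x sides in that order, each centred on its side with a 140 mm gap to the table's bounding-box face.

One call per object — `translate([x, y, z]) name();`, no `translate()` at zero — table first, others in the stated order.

table();
translate([-462, 342, 0]) stool();
translate([1720, 342, 0]) stool();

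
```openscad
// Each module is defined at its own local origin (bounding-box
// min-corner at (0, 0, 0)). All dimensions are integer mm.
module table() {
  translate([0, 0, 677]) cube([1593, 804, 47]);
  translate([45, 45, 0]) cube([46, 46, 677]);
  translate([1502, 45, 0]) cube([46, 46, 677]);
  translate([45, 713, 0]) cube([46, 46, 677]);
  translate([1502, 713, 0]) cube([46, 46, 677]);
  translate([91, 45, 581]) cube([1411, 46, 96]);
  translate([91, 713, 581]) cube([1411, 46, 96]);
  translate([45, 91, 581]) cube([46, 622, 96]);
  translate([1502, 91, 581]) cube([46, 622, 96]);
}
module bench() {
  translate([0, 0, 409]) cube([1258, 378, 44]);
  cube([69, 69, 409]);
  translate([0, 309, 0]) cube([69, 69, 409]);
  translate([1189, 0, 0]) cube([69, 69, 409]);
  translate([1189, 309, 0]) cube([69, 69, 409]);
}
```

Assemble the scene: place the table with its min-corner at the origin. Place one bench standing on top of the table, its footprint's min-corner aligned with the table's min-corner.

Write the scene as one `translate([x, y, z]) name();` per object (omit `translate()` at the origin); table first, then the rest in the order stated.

table();
translate([0, 0, 724]) bench();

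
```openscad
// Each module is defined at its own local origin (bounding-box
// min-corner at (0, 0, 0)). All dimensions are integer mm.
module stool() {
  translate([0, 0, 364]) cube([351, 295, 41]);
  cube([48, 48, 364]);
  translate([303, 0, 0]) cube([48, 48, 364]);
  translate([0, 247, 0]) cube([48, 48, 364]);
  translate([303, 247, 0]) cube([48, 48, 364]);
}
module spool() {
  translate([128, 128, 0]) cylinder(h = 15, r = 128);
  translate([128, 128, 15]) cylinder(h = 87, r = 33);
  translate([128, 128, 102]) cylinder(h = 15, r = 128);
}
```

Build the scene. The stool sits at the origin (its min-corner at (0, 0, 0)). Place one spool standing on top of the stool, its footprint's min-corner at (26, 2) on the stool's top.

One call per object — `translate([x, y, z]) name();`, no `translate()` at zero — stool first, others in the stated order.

stool();
translate([26, 2, 405]) spool();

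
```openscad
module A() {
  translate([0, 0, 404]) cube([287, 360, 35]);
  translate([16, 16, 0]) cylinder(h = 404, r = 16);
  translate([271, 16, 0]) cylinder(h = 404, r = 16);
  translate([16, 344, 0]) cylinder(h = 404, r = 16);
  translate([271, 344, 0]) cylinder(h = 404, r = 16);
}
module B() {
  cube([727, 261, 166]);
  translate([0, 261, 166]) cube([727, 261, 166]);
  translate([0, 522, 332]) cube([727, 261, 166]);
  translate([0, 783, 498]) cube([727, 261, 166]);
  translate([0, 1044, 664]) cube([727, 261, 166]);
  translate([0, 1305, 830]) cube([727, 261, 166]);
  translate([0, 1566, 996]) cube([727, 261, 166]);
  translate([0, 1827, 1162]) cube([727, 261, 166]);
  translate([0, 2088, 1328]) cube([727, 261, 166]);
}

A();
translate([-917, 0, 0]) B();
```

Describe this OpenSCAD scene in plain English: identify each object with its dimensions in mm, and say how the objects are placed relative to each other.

A is a simple wooden stool: a rectangular seat 287 mm (x) by 360 mm (y), 35 mm thick, top face at z = 439 mm, on four round legs, each 32 mm in diameter. The legs rest on z = 0, each leg's axis is inset half a diameter from the nearest pair of seat edges (so the leg's bounding box is flush with the corner).

B is a straight staircase of 9 solid steps. Each step is 727 mm wide (x), 261 mm deep (y, the going) and 166 mm tall (the rise). The first step rests on the floor; each subsequent step sits one going further in +y and one rise higher in +z, directly behind and above the previous step with no overlap.

The staircase is on the floor beside the stool on its −x side.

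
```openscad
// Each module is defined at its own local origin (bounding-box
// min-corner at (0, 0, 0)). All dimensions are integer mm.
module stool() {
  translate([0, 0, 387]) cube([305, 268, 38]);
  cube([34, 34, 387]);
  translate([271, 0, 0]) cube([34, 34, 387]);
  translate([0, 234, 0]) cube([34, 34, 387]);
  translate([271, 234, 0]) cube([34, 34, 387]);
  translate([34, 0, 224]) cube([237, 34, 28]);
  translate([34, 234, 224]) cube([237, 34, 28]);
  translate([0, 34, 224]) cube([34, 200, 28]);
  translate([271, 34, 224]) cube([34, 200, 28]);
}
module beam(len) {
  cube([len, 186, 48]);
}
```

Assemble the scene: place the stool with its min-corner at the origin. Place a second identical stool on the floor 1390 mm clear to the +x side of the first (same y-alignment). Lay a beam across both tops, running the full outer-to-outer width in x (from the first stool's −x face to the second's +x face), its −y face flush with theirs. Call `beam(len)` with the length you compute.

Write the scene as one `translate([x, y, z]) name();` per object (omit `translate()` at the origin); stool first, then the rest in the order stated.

stool();
translate([1695, 0, 0]) stool();
translate([0, 0, 425]) beam(2000);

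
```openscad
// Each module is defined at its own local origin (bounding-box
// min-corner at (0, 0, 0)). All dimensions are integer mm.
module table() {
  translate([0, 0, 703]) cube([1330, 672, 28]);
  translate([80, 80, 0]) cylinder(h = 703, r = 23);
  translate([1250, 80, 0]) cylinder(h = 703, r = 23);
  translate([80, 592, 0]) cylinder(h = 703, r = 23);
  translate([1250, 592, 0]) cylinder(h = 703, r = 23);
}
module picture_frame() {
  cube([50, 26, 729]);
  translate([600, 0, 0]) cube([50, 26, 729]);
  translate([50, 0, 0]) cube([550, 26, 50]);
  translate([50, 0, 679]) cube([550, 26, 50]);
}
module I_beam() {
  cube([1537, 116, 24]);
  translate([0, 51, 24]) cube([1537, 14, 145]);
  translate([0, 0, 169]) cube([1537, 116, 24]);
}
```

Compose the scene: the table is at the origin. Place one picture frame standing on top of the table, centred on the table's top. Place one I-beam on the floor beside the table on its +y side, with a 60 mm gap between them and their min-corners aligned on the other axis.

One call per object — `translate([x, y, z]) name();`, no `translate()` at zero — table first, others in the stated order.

table();
translate([340, 323, 731]) picture_frame();
translate([0, 732, 0]) I_beam();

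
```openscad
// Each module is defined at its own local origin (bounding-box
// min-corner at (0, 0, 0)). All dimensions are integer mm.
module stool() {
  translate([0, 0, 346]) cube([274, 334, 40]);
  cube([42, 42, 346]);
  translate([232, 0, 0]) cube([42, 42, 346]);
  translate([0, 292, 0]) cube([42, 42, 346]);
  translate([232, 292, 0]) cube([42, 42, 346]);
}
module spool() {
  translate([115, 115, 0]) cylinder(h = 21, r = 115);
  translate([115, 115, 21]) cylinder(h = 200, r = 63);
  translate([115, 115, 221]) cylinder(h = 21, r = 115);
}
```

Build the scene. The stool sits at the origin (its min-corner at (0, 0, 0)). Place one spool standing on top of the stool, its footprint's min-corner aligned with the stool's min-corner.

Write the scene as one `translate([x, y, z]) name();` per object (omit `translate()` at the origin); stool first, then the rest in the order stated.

stool();
translate([0, 0, 386]) spool();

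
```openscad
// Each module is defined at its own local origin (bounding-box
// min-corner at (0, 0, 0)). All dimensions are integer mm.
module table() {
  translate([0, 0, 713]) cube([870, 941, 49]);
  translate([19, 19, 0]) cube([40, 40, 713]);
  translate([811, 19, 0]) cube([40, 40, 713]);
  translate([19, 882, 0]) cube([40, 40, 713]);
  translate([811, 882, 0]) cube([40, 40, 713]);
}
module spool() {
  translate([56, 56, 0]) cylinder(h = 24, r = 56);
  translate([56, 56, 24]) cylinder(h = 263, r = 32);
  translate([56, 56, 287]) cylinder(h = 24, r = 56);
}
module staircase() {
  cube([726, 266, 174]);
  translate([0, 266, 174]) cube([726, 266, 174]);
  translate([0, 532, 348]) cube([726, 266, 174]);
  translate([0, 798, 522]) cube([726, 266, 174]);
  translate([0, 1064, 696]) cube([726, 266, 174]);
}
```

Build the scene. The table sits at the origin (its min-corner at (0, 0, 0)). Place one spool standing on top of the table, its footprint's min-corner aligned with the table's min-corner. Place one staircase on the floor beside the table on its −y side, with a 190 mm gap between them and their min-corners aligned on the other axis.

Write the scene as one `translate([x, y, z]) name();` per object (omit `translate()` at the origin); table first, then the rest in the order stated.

table();
translate([0, 0, 762]) spool();
translate([0, -1520, 0]) staircase();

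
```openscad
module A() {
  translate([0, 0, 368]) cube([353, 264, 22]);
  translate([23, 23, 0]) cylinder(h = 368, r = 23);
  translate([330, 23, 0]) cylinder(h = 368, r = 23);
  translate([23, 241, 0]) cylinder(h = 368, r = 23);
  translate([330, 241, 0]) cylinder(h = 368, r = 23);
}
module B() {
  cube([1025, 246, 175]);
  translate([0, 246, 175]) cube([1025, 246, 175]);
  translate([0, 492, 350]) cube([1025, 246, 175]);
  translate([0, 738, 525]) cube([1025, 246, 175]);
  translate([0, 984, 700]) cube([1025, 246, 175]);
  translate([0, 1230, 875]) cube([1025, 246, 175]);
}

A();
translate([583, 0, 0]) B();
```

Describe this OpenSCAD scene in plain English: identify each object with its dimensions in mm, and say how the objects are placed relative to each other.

A is a simple wooden stool: a rectangular seat 353 mm (x) by 264 mm (y), 22 mm thick, top face at z = 390 mm, on four round legs, each 46 mm in diameter. The legs rest on z = 0, each leg's axis is inset half a diameter from the nearest pair of seat edges (so the leg's bounding box is flush with the corner).

B is a run of 6 identical solid stair steps. Each tread is 1025×246 mm and each step block is 175 mm high. Step 1 rests on the floor; step k is offset from step 1 by (k−1)×246 mm in y and (k−1)×175 mm in z.

The staircase is on the floor beside the stool on its +x side.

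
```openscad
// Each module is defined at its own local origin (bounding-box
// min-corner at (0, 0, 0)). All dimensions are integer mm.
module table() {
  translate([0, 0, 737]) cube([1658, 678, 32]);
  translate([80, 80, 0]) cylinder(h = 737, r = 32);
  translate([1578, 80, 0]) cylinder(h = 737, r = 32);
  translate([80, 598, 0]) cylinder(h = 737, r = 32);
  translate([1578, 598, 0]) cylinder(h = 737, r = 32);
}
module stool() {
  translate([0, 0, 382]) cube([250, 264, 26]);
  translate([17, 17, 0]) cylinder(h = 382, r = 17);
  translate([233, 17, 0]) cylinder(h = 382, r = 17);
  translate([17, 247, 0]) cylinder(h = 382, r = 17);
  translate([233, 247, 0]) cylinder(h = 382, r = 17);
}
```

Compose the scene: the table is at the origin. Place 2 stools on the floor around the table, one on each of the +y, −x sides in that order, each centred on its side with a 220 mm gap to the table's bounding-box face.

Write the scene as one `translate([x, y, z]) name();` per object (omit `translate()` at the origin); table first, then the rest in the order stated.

table();
translate([704, 898, 0]) stool();
translate([-470, 207, 0]) stool();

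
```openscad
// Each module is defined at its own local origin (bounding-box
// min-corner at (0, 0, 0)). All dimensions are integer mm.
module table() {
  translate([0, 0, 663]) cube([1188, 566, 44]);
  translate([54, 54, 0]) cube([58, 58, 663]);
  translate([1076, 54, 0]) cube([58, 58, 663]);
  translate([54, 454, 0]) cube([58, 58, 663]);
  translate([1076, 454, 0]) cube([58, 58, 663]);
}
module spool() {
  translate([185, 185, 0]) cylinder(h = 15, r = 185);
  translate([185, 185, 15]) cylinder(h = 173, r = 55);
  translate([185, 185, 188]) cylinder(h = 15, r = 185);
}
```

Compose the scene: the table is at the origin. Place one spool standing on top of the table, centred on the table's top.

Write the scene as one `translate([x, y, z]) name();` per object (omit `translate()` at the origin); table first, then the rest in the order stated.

table();
translate([409, 98, 707]) spool();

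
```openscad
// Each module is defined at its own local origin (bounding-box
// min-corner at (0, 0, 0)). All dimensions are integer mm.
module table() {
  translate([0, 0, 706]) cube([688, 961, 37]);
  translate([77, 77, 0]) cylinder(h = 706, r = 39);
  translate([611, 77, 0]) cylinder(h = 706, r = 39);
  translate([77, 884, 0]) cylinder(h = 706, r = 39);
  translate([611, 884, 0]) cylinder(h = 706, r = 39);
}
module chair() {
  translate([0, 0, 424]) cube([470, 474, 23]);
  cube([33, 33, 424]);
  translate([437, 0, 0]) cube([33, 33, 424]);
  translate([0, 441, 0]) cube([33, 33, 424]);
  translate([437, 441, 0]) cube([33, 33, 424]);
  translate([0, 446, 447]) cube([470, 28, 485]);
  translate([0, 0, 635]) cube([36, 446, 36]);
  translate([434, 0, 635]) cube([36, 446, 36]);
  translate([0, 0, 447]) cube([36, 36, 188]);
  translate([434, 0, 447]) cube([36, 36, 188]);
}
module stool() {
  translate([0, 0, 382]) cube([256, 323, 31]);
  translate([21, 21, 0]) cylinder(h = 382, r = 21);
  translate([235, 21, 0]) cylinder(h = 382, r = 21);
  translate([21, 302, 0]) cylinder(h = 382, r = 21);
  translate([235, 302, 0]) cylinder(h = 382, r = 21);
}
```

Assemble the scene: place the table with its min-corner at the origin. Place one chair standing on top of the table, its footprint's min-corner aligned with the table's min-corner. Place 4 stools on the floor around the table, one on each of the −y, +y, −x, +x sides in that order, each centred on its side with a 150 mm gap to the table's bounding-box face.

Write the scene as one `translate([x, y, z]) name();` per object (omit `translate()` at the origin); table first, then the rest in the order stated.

table();
translate([0, 0, 743]) chair();
translate([216, -473, 0]) stool();
translate([216, 1111, 0]) stool();
translate([-406, 319, 0]) stool();
translate([838, 319, 0]) stool();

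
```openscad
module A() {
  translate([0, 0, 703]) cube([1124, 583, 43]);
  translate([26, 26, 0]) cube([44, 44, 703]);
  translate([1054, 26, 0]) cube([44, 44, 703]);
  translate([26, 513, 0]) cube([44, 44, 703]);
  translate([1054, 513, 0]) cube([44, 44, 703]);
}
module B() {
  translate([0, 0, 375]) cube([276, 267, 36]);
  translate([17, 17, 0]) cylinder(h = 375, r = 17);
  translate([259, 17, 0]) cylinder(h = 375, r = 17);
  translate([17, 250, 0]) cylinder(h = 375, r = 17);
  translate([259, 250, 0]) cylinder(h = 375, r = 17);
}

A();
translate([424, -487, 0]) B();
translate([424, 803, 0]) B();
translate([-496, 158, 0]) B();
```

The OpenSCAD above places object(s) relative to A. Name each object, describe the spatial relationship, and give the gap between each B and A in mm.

Each stool's nearest face is 220 mm from the table's bounding box.

A is a table. B is a stool. Three stools sit around the table at the −y, +y, −x sides. The gap between each stool and the table is 220 mm.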